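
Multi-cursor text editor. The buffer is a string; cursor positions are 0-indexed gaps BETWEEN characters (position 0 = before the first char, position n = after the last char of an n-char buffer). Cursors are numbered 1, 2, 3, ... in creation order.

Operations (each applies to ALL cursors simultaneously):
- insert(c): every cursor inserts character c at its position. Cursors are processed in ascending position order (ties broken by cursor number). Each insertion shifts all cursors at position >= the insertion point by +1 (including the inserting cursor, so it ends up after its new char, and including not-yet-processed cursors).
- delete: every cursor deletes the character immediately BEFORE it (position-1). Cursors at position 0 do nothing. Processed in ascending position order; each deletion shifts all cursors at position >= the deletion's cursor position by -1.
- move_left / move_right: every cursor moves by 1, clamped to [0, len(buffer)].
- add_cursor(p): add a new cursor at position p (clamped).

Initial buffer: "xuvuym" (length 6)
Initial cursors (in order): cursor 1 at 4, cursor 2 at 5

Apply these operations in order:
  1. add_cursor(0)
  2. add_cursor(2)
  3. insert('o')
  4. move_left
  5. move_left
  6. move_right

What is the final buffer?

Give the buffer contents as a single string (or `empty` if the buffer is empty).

After op 1 (add_cursor(0)): buffer="xuvuym" (len 6), cursors c3@0 c1@4 c2@5, authorship ......
After op 2 (add_cursor(2)): buffer="xuvuym" (len 6), cursors c3@0 c4@2 c1@4 c2@5, authorship ......
After op 3 (insert('o')): buffer="oxuovuoyom" (len 10), cursors c3@1 c4@4 c1@7 c2@9, authorship 3..4..1.2.
After op 4 (move_left): buffer="oxuovuoyom" (len 10), cursors c3@0 c4@3 c1@6 c2@8, authorship 3..4..1.2.
After op 5 (move_left): buffer="oxuovuoyom" (len 10), cursors c3@0 c4@2 c1@5 c2@7, authorship 3..4..1.2.
After op 6 (move_right): buffer="oxuovuoyom" (len 10), cursors c3@1 c4@3 c1@6 c2@8, authorship 3..4..1.2.

Answer: oxuovuoyom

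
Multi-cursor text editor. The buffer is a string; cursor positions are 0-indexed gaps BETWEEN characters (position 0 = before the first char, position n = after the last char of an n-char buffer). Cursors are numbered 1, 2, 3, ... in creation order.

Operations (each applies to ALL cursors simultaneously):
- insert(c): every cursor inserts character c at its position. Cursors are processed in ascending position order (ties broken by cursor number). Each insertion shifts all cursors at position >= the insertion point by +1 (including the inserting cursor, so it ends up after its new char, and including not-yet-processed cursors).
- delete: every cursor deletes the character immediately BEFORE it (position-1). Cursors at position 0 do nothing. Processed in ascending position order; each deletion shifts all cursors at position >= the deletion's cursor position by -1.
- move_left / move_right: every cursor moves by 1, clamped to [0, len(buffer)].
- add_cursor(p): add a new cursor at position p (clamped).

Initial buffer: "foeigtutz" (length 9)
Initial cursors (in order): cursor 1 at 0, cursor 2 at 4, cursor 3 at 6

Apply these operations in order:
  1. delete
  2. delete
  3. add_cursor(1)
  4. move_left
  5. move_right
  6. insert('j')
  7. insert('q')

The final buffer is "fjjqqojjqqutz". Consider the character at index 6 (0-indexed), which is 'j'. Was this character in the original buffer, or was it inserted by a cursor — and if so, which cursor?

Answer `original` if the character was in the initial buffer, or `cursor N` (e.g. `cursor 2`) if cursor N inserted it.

Answer: cursor 2

Derivation:
After op 1 (delete): buffer="foegutz" (len 7), cursors c1@0 c2@3 c3@4, authorship .......
After op 2 (delete): buffer="foutz" (len 5), cursors c1@0 c2@2 c3@2, authorship .....
After op 3 (add_cursor(1)): buffer="foutz" (len 5), cursors c1@0 c4@1 c2@2 c3@2, authorship .....
After op 4 (move_left): buffer="foutz" (len 5), cursors c1@0 c4@0 c2@1 c3@1, authorship .....
After op 5 (move_right): buffer="foutz" (len 5), cursors c1@1 c4@1 c2@2 c3@2, authorship .....
After op 6 (insert('j')): buffer="fjjojjutz" (len 9), cursors c1@3 c4@3 c2@6 c3@6, authorship .14.23...
After op 7 (insert('q')): buffer="fjjqqojjqqutz" (len 13), cursors c1@5 c4@5 c2@10 c3@10, authorship .1414.2323...
Authorship (.=original, N=cursor N): . 1 4 1 4 . 2 3 2 3 . . .
Index 6: author = 2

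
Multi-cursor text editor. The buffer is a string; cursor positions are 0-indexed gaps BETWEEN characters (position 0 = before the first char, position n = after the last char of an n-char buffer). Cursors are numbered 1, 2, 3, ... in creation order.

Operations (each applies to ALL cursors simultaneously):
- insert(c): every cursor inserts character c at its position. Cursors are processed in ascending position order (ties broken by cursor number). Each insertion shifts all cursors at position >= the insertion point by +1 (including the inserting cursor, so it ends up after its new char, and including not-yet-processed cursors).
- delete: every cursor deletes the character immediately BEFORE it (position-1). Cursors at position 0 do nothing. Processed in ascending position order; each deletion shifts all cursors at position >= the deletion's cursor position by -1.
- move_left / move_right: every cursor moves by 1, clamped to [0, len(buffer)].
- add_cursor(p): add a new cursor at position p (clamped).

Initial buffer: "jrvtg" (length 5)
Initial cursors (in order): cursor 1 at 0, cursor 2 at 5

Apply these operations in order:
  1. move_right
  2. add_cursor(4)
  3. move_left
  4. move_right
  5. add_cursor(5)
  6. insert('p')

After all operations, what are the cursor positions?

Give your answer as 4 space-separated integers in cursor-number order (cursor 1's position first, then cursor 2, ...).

After op 1 (move_right): buffer="jrvtg" (len 5), cursors c1@1 c2@5, authorship .....
After op 2 (add_cursor(4)): buffer="jrvtg" (len 5), cursors c1@1 c3@4 c2@5, authorship .....
After op 3 (move_left): buffer="jrvtg" (len 5), cursors c1@0 c3@3 c2@4, authorship .....
After op 4 (move_right): buffer="jrvtg" (len 5), cursors c1@1 c3@4 c2@5, authorship .....
After op 5 (add_cursor(5)): buffer="jrvtg" (len 5), cursors c1@1 c3@4 c2@5 c4@5, authorship .....
After op 6 (insert('p')): buffer="jprvtpgpp" (len 9), cursors c1@2 c3@6 c2@9 c4@9, authorship .1...3.24

Answer: 2 9 6 9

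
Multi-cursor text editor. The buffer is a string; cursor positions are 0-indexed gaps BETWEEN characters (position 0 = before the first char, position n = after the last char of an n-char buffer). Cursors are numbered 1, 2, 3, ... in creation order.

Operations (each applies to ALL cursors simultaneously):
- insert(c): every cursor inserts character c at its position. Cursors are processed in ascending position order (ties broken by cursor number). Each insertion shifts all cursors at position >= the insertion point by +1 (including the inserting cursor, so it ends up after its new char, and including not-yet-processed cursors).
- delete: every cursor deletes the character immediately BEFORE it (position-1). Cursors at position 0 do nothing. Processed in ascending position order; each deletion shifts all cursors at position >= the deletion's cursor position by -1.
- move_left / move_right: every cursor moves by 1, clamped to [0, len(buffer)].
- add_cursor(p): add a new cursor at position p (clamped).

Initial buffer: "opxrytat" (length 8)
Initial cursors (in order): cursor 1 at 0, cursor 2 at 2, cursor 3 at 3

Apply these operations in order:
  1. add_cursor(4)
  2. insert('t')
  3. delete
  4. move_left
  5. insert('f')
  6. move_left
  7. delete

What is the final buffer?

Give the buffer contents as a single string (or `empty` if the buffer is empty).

Answer: ffffrytat

Derivation:
After op 1 (add_cursor(4)): buffer="opxrytat" (len 8), cursors c1@0 c2@2 c3@3 c4@4, authorship ........
After op 2 (insert('t')): buffer="toptxtrtytat" (len 12), cursors c1@1 c2@4 c3@6 c4@8, authorship 1..2.3.4....
After op 3 (delete): buffer="opxrytat" (len 8), cursors c1@0 c2@2 c3@3 c4@4, authorship ........
After op 4 (move_left): buffer="opxrytat" (len 8), cursors c1@0 c2@1 c3@2 c4@3, authorship ........
After op 5 (insert('f')): buffer="fofpfxfrytat" (len 12), cursors c1@1 c2@3 c3@5 c4@7, authorship 1.2.3.4.....
After op 6 (move_left): buffer="fofpfxfrytat" (len 12), cursors c1@0 c2@2 c3@4 c4@6, authorship 1.2.3.4.....
After op 7 (delete): buffer="ffffrytat" (len 9), cursors c1@0 c2@1 c3@2 c4@3, authorship 1234.....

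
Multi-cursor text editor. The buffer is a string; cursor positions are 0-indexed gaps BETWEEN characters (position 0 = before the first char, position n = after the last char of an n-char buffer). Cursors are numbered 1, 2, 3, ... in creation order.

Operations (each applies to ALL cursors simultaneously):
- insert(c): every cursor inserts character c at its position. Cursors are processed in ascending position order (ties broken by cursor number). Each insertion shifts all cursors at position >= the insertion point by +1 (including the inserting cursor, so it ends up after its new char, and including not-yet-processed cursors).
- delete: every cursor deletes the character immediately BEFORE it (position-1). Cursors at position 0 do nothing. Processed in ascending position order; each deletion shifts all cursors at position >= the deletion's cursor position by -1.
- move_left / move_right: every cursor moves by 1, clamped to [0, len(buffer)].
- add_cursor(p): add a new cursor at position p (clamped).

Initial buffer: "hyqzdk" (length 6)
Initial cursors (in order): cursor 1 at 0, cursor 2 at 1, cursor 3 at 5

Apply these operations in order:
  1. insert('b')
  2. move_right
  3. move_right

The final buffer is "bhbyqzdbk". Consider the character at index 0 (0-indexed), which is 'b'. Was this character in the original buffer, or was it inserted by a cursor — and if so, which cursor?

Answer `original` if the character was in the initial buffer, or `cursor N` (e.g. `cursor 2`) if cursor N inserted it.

After op 1 (insert('b')): buffer="bhbyqzdbk" (len 9), cursors c1@1 c2@3 c3@8, authorship 1.2....3.
After op 2 (move_right): buffer="bhbyqzdbk" (len 9), cursors c1@2 c2@4 c3@9, authorship 1.2....3.
After op 3 (move_right): buffer="bhbyqzdbk" (len 9), cursors c1@3 c2@5 c3@9, authorship 1.2....3.
Authorship (.=original, N=cursor N): 1 . 2 . . . . 3 .
Index 0: author = 1

Answer: cursor 1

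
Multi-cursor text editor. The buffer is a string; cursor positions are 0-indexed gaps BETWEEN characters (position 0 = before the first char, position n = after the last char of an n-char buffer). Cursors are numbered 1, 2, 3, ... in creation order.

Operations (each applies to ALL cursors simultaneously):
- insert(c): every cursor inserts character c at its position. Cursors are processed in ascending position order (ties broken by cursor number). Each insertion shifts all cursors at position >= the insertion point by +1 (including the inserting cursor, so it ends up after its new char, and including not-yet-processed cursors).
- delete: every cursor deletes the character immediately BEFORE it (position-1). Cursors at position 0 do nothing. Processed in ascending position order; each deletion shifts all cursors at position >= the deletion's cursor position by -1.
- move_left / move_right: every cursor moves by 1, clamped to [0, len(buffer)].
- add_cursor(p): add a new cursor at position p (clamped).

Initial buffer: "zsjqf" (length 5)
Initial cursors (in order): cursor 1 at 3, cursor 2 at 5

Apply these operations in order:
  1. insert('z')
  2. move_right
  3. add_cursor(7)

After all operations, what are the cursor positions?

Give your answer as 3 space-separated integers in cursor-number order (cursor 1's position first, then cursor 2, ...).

After op 1 (insert('z')): buffer="zsjzqfz" (len 7), cursors c1@4 c2@7, authorship ...1..2
After op 2 (move_right): buffer="zsjzqfz" (len 7), cursors c1@5 c2@7, authorship ...1..2
After op 3 (add_cursor(7)): buffer="zsjzqfz" (len 7), cursors c1@5 c2@7 c3@7, authorship ...1..2

Answer: 5 7 7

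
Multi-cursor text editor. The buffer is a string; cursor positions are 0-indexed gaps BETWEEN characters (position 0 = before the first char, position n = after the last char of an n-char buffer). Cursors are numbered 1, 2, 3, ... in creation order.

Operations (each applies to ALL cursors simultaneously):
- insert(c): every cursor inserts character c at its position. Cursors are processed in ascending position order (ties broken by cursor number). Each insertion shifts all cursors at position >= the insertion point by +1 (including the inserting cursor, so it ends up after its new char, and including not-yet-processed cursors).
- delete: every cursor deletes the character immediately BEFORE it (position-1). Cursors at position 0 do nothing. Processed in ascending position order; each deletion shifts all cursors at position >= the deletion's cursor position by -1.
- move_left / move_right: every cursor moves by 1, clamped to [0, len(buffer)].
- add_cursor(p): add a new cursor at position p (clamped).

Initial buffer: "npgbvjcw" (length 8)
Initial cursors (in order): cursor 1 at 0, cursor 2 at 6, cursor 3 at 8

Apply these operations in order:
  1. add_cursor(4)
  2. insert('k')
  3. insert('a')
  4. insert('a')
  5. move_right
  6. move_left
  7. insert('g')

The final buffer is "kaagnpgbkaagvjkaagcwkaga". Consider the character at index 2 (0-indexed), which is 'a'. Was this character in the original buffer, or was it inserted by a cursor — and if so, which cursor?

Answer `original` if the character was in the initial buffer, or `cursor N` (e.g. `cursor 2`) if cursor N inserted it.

Answer: cursor 1

Derivation:
After op 1 (add_cursor(4)): buffer="npgbvjcw" (len 8), cursors c1@0 c4@4 c2@6 c3@8, authorship ........
After op 2 (insert('k')): buffer="knpgbkvjkcwk" (len 12), cursors c1@1 c4@6 c2@9 c3@12, authorship 1....4..2..3
After op 3 (insert('a')): buffer="kanpgbkavjkacwka" (len 16), cursors c1@2 c4@8 c2@12 c3@16, authorship 11....44..22..33
After op 4 (insert('a')): buffer="kaanpgbkaavjkaacwkaa" (len 20), cursors c1@3 c4@10 c2@15 c3@20, authorship 111....444..222..333
After op 5 (move_right): buffer="kaanpgbkaavjkaacwkaa" (len 20), cursors c1@4 c4@11 c2@16 c3@20, authorship 111....444..222..333
After op 6 (move_left): buffer="kaanpgbkaavjkaacwkaa" (len 20), cursors c1@3 c4@10 c2@15 c3@19, authorship 111....444..222..333
After op 7 (insert('g')): buffer="kaagnpgbkaagvjkaagcwkaga" (len 24), cursors c1@4 c4@12 c2@18 c3@23, authorship 1111....4444..2222..3333
Authorship (.=original, N=cursor N): 1 1 1 1 . . . . 4 4 4 4 . . 2 2 2 2 . . 3 3 3 3
Index 2: author = 1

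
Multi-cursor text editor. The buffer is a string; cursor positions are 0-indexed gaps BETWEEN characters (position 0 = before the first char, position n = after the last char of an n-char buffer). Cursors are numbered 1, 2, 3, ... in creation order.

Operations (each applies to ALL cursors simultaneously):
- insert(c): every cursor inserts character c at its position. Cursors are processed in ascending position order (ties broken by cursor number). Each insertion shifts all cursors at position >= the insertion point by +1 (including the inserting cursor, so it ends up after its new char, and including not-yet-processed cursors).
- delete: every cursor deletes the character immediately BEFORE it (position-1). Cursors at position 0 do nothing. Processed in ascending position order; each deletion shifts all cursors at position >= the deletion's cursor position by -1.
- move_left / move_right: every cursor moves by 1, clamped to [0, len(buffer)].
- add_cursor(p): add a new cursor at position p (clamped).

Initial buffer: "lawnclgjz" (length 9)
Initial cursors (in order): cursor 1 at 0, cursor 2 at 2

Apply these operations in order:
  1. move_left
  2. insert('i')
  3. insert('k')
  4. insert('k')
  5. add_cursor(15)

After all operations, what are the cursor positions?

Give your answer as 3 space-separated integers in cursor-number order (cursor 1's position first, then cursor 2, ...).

Answer: 3 7 15

Derivation:
After op 1 (move_left): buffer="lawnclgjz" (len 9), cursors c1@0 c2@1, authorship .........
After op 2 (insert('i')): buffer="iliawnclgjz" (len 11), cursors c1@1 c2@3, authorship 1.2........
After op 3 (insert('k')): buffer="iklikawnclgjz" (len 13), cursors c1@2 c2@5, authorship 11.22........
After op 4 (insert('k')): buffer="ikklikkawnclgjz" (len 15), cursors c1@3 c2@7, authorship 111.222........
After op 5 (add_cursor(15)): buffer="ikklikkawnclgjz" (len 15), cursors c1@3 c2@7 c3@15, authorship 111.222........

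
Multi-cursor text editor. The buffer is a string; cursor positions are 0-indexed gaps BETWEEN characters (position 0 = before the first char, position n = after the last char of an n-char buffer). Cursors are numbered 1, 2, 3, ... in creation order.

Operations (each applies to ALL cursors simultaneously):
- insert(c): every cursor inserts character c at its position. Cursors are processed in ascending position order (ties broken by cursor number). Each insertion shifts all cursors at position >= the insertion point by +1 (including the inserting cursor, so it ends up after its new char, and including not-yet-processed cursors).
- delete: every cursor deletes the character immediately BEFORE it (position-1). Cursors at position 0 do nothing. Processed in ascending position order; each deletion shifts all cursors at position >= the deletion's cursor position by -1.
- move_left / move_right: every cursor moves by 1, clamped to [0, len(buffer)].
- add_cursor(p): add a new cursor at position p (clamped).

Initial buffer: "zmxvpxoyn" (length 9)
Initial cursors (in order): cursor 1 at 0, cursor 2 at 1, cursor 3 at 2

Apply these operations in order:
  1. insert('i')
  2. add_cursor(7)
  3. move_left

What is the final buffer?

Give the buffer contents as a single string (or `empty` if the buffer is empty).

After op 1 (insert('i')): buffer="izimixvpxoyn" (len 12), cursors c1@1 c2@3 c3@5, authorship 1.2.3.......
After op 2 (add_cursor(7)): buffer="izimixvpxoyn" (len 12), cursors c1@1 c2@3 c3@5 c4@7, authorship 1.2.3.......
After op 3 (move_left): buffer="izimixvpxoyn" (len 12), cursors c1@0 c2@2 c3@4 c4@6, authorship 1.2.3.......

Answer: izimixvpxoyn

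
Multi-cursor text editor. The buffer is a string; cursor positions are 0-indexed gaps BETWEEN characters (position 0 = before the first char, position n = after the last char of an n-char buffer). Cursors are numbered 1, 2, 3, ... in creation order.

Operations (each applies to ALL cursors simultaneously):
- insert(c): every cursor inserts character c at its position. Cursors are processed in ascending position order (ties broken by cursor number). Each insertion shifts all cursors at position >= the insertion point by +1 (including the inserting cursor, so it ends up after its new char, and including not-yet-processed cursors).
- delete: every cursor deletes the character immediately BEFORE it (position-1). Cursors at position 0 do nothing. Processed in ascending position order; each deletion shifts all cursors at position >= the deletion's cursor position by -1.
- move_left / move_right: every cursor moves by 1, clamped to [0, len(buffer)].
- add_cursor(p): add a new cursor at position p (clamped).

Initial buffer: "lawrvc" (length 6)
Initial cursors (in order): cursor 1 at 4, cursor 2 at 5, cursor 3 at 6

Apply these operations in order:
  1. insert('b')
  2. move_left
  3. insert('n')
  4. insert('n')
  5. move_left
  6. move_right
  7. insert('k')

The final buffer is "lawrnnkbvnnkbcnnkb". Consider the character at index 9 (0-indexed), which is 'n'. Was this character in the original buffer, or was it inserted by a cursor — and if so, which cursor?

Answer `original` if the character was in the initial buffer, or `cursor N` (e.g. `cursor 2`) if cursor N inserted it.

Answer: cursor 2

Derivation:
After op 1 (insert('b')): buffer="lawrbvbcb" (len 9), cursors c1@5 c2@7 c3@9, authorship ....1.2.3
After op 2 (move_left): buffer="lawrbvbcb" (len 9), cursors c1@4 c2@6 c3@8, authorship ....1.2.3
After op 3 (insert('n')): buffer="lawrnbvnbcnb" (len 12), cursors c1@5 c2@8 c3@11, authorship ....11.22.33
After op 4 (insert('n')): buffer="lawrnnbvnnbcnnb" (len 15), cursors c1@6 c2@10 c3@14, authorship ....111.222.333
After op 5 (move_left): buffer="lawrnnbvnnbcnnb" (len 15), cursors c1@5 c2@9 c3@13, authorship ....111.222.333
After op 6 (move_right): buffer="lawrnnbvnnbcnnb" (len 15), cursors c1@6 c2@10 c3@14, authorship ....111.222.333
After op 7 (insert('k')): buffer="lawrnnkbvnnkbcnnkb" (len 18), cursors c1@7 c2@12 c3@17, authorship ....1111.2222.3333
Authorship (.=original, N=cursor N): . . . . 1 1 1 1 . 2 2 2 2 . 3 3 3 3
Index 9: author = 2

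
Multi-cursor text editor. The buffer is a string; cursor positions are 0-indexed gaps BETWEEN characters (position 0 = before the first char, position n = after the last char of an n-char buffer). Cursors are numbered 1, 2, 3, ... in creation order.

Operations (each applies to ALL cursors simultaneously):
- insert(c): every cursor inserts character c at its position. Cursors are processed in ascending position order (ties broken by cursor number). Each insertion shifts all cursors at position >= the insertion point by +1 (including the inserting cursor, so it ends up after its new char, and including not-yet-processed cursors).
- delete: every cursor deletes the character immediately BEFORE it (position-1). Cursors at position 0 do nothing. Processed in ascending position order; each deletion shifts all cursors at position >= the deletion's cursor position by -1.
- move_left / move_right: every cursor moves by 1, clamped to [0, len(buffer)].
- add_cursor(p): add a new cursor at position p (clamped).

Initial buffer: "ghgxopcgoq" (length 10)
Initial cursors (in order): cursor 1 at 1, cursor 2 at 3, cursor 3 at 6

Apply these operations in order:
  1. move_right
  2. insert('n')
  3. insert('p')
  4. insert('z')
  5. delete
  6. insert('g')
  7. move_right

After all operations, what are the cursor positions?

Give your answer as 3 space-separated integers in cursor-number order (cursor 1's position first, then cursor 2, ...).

After op 1 (move_right): buffer="ghgxopcgoq" (len 10), cursors c1@2 c2@4 c3@7, authorship ..........
After op 2 (insert('n')): buffer="ghngxnopcngoq" (len 13), cursors c1@3 c2@6 c3@10, authorship ..1..2...3...
After op 3 (insert('p')): buffer="ghnpgxnpopcnpgoq" (len 16), cursors c1@4 c2@8 c3@13, authorship ..11..22...33...
After op 4 (insert('z')): buffer="ghnpzgxnpzopcnpzgoq" (len 19), cursors c1@5 c2@10 c3@16, authorship ..111..222...333...
After op 5 (delete): buffer="ghnpgxnpopcnpgoq" (len 16), cursors c1@4 c2@8 c3@13, authorship ..11..22...33...
After op 6 (insert('g')): buffer="ghnpggxnpgopcnpggoq" (len 19), cursors c1@5 c2@10 c3@16, authorship ..111..222...333...
After op 7 (move_right): buffer="ghnpggxnpgopcnpggoq" (len 19), cursors c1@6 c2@11 c3@17, authorship ..111..222...333...

Answer: 6 11 17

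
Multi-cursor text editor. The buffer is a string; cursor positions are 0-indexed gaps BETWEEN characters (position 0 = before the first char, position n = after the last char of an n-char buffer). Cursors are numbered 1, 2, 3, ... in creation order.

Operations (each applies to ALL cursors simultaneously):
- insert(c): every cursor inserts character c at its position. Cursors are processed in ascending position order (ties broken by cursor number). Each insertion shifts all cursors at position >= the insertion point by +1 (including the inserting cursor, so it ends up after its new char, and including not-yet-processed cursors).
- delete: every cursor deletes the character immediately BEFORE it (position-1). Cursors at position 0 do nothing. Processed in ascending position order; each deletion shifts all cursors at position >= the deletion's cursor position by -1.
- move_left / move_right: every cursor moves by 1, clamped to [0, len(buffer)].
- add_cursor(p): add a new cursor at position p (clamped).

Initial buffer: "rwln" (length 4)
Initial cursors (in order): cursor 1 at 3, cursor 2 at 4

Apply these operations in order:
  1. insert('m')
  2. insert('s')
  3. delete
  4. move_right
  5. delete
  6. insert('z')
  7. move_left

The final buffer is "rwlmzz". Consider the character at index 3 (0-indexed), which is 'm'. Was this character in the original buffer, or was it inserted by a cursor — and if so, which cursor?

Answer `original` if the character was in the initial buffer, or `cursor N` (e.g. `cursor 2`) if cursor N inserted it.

Answer: cursor 1

Derivation:
After op 1 (insert('m')): buffer="rwlmnm" (len 6), cursors c1@4 c2@6, authorship ...1.2
After op 2 (insert('s')): buffer="rwlmsnms" (len 8), cursors c1@5 c2@8, authorship ...11.22
After op 3 (delete): buffer="rwlmnm" (len 6), cursors c1@4 c2@6, authorship ...1.2
After op 4 (move_right): buffer="rwlmnm" (len 6), cursors c1@5 c2@6, authorship ...1.2
After op 5 (delete): buffer="rwlm" (len 4), cursors c1@4 c2@4, authorship ...1
After op 6 (insert('z')): buffer="rwlmzz" (len 6), cursors c1@6 c2@6, authorship ...112
After op 7 (move_left): buffer="rwlmzz" (len 6), cursors c1@5 c2@5, authorship ...112
Authorship (.=original, N=cursor N): . . . 1 1 2
Index 3: author = 1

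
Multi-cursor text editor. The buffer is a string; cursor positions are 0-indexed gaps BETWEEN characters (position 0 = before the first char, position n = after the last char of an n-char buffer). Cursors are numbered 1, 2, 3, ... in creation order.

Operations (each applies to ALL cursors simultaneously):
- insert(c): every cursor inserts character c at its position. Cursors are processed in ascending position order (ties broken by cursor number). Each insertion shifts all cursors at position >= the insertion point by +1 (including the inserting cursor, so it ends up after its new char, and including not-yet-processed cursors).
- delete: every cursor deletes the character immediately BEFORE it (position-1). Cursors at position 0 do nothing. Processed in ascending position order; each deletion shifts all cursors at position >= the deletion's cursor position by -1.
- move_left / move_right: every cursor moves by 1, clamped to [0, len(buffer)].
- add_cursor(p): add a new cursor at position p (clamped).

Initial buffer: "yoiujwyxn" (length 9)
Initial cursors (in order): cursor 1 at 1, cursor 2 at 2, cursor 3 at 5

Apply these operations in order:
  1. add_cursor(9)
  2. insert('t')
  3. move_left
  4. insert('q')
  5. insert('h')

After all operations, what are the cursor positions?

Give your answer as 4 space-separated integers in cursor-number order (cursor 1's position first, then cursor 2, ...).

After op 1 (add_cursor(9)): buffer="yoiujwyxn" (len 9), cursors c1@1 c2@2 c3@5 c4@9, authorship .........
After op 2 (insert('t')): buffer="ytotiujtwyxnt" (len 13), cursors c1@2 c2@4 c3@8 c4@13, authorship .1.2...3....4
After op 3 (move_left): buffer="ytotiujtwyxnt" (len 13), cursors c1@1 c2@3 c3@7 c4@12, authorship .1.2...3....4
After op 4 (insert('q')): buffer="yqtoqtiujqtwyxnqt" (len 17), cursors c1@2 c2@5 c3@10 c4@16, authorship .11.22...33....44
After op 5 (insert('h')): buffer="yqhtoqhtiujqhtwyxnqht" (len 21), cursors c1@3 c2@7 c3@13 c4@20, authorship .111.222...333....444

Answer: 3 7 13 20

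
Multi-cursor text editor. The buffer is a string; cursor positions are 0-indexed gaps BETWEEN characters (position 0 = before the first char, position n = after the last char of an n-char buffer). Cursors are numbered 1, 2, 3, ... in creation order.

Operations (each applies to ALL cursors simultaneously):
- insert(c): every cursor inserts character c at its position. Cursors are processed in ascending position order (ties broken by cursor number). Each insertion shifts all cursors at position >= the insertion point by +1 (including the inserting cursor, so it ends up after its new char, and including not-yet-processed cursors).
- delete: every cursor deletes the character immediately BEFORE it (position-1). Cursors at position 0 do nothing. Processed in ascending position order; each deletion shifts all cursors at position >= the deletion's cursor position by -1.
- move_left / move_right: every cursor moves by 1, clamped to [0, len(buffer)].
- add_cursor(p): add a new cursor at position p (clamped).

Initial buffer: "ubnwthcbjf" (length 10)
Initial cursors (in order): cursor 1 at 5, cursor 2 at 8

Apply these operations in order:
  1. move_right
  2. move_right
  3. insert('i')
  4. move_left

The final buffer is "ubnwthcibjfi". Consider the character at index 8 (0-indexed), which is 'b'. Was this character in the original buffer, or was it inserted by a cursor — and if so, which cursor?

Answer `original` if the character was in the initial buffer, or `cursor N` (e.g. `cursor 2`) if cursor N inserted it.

After op 1 (move_right): buffer="ubnwthcbjf" (len 10), cursors c1@6 c2@9, authorship ..........
After op 2 (move_right): buffer="ubnwthcbjf" (len 10), cursors c1@7 c2@10, authorship ..........
After op 3 (insert('i')): buffer="ubnwthcibjfi" (len 12), cursors c1@8 c2@12, authorship .......1...2
After op 4 (move_left): buffer="ubnwthcibjfi" (len 12), cursors c1@7 c2@11, authorship .......1...2
Authorship (.=original, N=cursor N): . . . . . . . 1 . . . 2
Index 8: author = original

Answer: original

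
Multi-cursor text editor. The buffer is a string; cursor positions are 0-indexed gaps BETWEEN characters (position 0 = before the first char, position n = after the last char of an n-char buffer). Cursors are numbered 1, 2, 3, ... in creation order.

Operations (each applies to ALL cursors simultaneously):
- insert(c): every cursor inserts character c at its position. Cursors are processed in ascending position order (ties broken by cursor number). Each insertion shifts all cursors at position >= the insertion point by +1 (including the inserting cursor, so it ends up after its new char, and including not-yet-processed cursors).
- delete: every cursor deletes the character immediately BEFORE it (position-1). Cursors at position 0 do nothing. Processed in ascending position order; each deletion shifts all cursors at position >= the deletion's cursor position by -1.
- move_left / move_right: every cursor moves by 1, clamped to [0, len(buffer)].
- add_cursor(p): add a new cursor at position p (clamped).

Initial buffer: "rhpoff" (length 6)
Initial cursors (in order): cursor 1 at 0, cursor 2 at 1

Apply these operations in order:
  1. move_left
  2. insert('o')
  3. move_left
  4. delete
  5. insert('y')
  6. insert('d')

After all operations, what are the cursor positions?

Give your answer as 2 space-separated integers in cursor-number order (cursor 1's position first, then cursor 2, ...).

Answer: 4 4

Derivation:
After op 1 (move_left): buffer="rhpoff" (len 6), cursors c1@0 c2@0, authorship ......
After op 2 (insert('o')): buffer="oorhpoff" (len 8), cursors c1@2 c2@2, authorship 12......
After op 3 (move_left): buffer="oorhpoff" (len 8), cursors c1@1 c2@1, authorship 12......
After op 4 (delete): buffer="orhpoff" (len 7), cursors c1@0 c2@0, authorship 2......
After op 5 (insert('y')): buffer="yyorhpoff" (len 9), cursors c1@2 c2@2, authorship 122......
After op 6 (insert('d')): buffer="yyddorhpoff" (len 11), cursors c1@4 c2@4, authorship 12122......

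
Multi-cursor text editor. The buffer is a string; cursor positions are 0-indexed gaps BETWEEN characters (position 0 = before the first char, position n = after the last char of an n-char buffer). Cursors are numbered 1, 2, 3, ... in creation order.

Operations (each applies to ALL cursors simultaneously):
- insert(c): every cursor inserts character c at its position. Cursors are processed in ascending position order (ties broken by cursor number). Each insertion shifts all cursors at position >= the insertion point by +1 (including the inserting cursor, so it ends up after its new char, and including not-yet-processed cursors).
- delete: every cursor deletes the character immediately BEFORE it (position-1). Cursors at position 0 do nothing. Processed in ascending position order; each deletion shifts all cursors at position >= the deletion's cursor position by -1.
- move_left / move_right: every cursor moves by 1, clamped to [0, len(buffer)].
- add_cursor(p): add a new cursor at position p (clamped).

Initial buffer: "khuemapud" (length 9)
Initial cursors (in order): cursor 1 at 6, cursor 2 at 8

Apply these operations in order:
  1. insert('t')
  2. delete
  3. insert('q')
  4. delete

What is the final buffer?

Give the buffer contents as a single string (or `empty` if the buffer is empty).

After op 1 (insert('t')): buffer="khuematputd" (len 11), cursors c1@7 c2@10, authorship ......1..2.
After op 2 (delete): buffer="khuemapud" (len 9), cursors c1@6 c2@8, authorship .........
After op 3 (insert('q')): buffer="khuemaqpuqd" (len 11), cursors c1@7 c2@10, authorship ......1..2.
After op 4 (delete): buffer="khuemapud" (len 9), cursors c1@6 c2@8, authorship .........

Answer: khuemapud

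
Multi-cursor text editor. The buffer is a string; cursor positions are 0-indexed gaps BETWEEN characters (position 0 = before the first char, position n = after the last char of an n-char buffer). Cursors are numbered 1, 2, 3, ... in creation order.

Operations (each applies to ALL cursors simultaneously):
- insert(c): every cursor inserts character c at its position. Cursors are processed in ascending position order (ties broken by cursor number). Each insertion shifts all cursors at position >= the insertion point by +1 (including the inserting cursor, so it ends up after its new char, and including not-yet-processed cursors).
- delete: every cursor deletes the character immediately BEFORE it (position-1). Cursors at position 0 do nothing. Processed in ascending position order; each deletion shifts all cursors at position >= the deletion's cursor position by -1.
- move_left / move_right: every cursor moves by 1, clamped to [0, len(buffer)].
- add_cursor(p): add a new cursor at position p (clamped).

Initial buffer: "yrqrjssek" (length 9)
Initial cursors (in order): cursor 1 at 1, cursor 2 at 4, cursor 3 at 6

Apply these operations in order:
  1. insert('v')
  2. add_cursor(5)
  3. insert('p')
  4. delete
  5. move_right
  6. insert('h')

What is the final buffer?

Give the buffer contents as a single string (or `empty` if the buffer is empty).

Answer: yvrhqrvhjhsvshek

Derivation:
After op 1 (insert('v')): buffer="yvrqrvjsvsek" (len 12), cursors c1@2 c2@6 c3@9, authorship .1...2..3...
After op 2 (add_cursor(5)): buffer="yvrqrvjsvsek" (len 12), cursors c1@2 c4@5 c2@6 c3@9, authorship .1...2..3...
After op 3 (insert('p')): buffer="yvprqrpvpjsvpsek" (len 16), cursors c1@3 c4@7 c2@9 c3@13, authorship .11...422..33...
After op 4 (delete): buffer="yvrqrvjsvsek" (len 12), cursors c1@2 c4@5 c2@6 c3@9, authorship .1...2..3...
After op 5 (move_right): buffer="yvrqrvjsvsek" (len 12), cursors c1@3 c4@6 c2@7 c3@10, authorship .1...2..3...
After op 6 (insert('h')): buffer="yvrhqrvhjhsvshek" (len 16), cursors c1@4 c4@8 c2@10 c3@14, authorship .1.1..24.2.3.3..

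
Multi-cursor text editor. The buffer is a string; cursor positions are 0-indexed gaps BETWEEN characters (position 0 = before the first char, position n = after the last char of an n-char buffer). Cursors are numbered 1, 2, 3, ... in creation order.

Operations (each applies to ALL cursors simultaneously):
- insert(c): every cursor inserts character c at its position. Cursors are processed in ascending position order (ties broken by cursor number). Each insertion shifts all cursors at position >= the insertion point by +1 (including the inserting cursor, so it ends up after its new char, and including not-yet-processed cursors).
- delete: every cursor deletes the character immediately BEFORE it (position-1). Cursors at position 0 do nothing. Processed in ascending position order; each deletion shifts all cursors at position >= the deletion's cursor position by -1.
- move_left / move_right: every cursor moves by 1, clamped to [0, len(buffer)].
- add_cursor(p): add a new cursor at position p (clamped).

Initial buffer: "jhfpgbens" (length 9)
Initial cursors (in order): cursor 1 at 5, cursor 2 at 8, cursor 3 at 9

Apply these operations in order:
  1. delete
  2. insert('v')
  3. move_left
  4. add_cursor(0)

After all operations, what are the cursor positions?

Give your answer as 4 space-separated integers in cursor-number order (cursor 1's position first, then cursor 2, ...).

Answer: 4 8 8 0

Derivation:
After op 1 (delete): buffer="jhfpbe" (len 6), cursors c1@4 c2@6 c3@6, authorship ......
After op 2 (insert('v')): buffer="jhfpvbevv" (len 9), cursors c1@5 c2@9 c3@9, authorship ....1..23
After op 3 (move_left): buffer="jhfpvbevv" (len 9), cursors c1@4 c2@8 c3@8, authorship ....1..23
After op 4 (add_cursor(0)): buffer="jhfpvbevv" (len 9), cursors c4@0 c1@4 c2@8 c3@8, authorship ....1..23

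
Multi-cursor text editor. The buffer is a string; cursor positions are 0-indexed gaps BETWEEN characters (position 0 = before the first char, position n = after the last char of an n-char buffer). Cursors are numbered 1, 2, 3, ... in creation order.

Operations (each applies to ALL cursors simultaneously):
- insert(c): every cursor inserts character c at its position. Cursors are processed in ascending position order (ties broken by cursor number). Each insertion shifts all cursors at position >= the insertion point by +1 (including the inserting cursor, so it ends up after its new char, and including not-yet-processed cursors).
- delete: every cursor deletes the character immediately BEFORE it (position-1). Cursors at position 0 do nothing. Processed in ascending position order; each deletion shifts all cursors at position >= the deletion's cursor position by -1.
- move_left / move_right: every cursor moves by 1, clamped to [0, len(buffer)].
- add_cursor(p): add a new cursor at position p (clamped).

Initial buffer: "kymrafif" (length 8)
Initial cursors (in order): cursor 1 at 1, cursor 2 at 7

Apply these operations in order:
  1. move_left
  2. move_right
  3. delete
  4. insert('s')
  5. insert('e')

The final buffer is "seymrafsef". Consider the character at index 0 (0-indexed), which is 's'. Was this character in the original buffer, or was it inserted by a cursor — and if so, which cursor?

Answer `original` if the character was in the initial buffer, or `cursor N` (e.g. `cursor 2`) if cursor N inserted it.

Answer: cursor 1

Derivation:
After op 1 (move_left): buffer="kymrafif" (len 8), cursors c1@0 c2@6, authorship ........
After op 2 (move_right): buffer="kymrafif" (len 8), cursors c1@1 c2@7, authorship ........
After op 3 (delete): buffer="ymraff" (len 6), cursors c1@0 c2@5, authorship ......
After op 4 (insert('s')): buffer="symrafsf" (len 8), cursors c1@1 c2@7, authorship 1.....2.
After op 5 (insert('e')): buffer="seymrafsef" (len 10), cursors c1@2 c2@9, authorship 11.....22.
Authorship (.=original, N=cursor N): 1 1 . . . . . 2 2 .
Index 0: author = 1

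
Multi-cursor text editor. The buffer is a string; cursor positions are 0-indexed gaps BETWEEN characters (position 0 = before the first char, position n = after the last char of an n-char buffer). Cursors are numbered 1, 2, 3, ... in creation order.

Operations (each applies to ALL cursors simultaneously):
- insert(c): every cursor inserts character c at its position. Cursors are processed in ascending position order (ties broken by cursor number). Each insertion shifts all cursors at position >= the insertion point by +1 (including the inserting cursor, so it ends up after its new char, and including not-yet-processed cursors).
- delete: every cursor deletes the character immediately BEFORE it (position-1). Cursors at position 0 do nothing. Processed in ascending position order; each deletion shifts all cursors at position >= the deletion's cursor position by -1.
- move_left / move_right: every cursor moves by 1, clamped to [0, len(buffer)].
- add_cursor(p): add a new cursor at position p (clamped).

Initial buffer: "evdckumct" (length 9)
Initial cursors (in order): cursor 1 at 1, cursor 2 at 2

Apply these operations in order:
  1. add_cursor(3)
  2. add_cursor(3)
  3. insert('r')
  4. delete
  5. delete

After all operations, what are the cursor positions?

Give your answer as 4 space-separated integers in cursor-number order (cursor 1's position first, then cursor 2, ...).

Answer: 0 0 0 0

Derivation:
After op 1 (add_cursor(3)): buffer="evdckumct" (len 9), cursors c1@1 c2@2 c3@3, authorship .........
After op 2 (add_cursor(3)): buffer="evdckumct" (len 9), cursors c1@1 c2@2 c3@3 c4@3, authorship .........
After op 3 (insert('r')): buffer="ervrdrrckumct" (len 13), cursors c1@2 c2@4 c3@7 c4@7, authorship .1.2.34......
After op 4 (delete): buffer="evdckumct" (len 9), cursors c1@1 c2@2 c3@3 c4@3, authorship .........
After op 5 (delete): buffer="ckumct" (len 6), cursors c1@0 c2@0 c3@0 c4@0, authorship ......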